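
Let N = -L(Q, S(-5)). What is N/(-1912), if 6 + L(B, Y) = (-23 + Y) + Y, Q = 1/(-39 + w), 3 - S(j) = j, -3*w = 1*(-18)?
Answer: -13/1912 ≈ -0.0067992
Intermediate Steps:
w = 6 (w = -(-18)/3 = -1/3*(-18) = 6)
S(j) = 3 - j
Q = -1/33 (Q = 1/(-39 + 6) = 1/(-33) = -1/33 ≈ -0.030303)
L(B, Y) = -29 + 2*Y (L(B, Y) = -6 + ((-23 + Y) + Y) = -6 + (-23 + 2*Y) = -29 + 2*Y)
N = 13 (N = -(-29 + 2*(3 - 1*(-5))) = -(-29 + 2*(3 + 5)) = -(-29 + 2*8) = -(-29 + 16) = -1*(-13) = 13)
N/(-1912) = 13/(-1912) = 13*(-1/1912) = -13/1912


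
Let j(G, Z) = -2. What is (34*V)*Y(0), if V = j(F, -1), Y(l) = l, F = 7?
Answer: 0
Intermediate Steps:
V = -2
(34*V)*Y(0) = (34*(-2))*0 = -68*0 = 0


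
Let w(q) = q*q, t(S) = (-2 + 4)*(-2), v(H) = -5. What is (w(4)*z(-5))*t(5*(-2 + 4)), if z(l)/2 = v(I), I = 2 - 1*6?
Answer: 640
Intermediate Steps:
I = -4 (I = 2 - 6 = -4)
t(S) = -4 (t(S) = 2*(-2) = -4)
w(q) = q²
z(l) = -10 (z(l) = 2*(-5) = -10)
(w(4)*z(-5))*t(5*(-2 + 4)) = (4²*(-10))*(-4) = (16*(-10))*(-4) = -160*(-4) = 640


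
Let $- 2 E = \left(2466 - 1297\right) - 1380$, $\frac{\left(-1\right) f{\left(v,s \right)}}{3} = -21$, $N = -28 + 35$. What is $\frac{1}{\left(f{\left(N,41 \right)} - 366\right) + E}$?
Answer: $- \frac{2}{395} \approx -0.0050633$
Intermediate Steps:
$N = 7$
$f{\left(v,s \right)} = 63$ ($f{\left(v,s \right)} = \left(-3\right) \left(-21\right) = 63$)
$E = \frac{211}{2}$ ($E = - \frac{\left(2466 - 1297\right) - 1380}{2} = - \frac{1169 - 1380}{2} = \left(- \frac{1}{2}\right) \left(-211\right) = \frac{211}{2} \approx 105.5$)
$\frac{1}{\left(f{\left(N,41 \right)} - 366\right) + E} = \frac{1}{\left(63 - 366\right) + \frac{211}{2}} = \frac{1}{-303 + \frac{211}{2}} = \frac{1}{- \frac{395}{2}} = - \frac{2}{395}$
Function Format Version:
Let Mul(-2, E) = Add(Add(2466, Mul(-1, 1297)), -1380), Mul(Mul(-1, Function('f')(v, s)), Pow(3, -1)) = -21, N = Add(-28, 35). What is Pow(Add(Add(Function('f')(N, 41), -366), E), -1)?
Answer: Rational(-2, 395) ≈ -0.0050633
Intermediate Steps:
N = 7
Function('f')(v, s) = 63 (Function('f')(v, s) = Mul(-3, -21) = 63)
E = Rational(211, 2) (E = Mul(Rational(-1, 2), Add(Add(2466, Mul(-1, 1297)), -1380)) = Mul(Rational(-1, 2), Add(Add(2466, -1297), -1380)) = Mul(Rational(-1, 2), Add(1169, -1380)) = Mul(Rational(-1, 2), -211) = Rational(211, 2) ≈ 105.50)
Pow(Add(Add(Function('f')(N, 41), -366), E), -1) = Pow(Add(Add(63, -366), Rational(211, 2)), -1) = Pow(Add(-303, Rational(211, 2)), -1) = Pow(Rational(-395, 2), -1) = Rational(-2, 395)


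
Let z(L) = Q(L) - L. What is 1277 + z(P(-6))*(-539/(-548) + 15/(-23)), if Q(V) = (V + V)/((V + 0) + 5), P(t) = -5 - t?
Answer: 24138785/18906 ≈ 1276.8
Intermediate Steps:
Q(V) = 2*V/(5 + V) (Q(V) = (2*V)/(V + 5) = (2*V)/(5 + V) = 2*V/(5 + V))
z(L) = -L + 2*L/(5 + L) (z(L) = 2*L/(5 + L) - L = -L + 2*L/(5 + L))
1277 + z(P(-6))*(-539/(-548) + 15/(-23)) = 1277 + ((-5 - 1*(-6))*(-3 - (-5 - 1*(-6)))/(5 + (-5 - 1*(-6))))*(-539/(-548) + 15/(-23)) = 1277 + ((-5 + 6)*(-3 - (-5 + 6))/(5 + (-5 + 6)))*(-539*(-1/548) + 15*(-1/23)) = 1277 + (1*(-3 - 1*1)/(5 + 1))*(539/548 - 15/23) = 1277 + (1*(-3 - 1)/6)*(4177/12604) = 1277 + (1*(1/6)*(-4))*(4177/12604) = 1277 - 2/3*4177/12604 = 1277 - 4177/18906 = 24138785/18906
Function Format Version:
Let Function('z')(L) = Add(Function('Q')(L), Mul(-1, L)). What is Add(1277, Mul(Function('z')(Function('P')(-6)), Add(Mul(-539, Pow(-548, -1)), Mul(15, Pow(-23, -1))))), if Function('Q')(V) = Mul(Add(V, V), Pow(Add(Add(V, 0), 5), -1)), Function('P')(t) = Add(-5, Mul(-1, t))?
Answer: Rational(24138785, 18906) ≈ 1276.8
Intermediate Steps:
Function('Q')(V) = Mul(2, V, Pow(Add(5, V), -1)) (Function('Q')(V) = Mul(Mul(2, V), Pow(Add(V, 5), -1)) = Mul(Mul(2, V), Pow(Add(5, V), -1)) = Mul(2, V, Pow(Add(5, V), -1)))
Function('z')(L) = Add(Mul(-1, L), Mul(2, L, Pow(Add(5, L), -1))) (Function('z')(L) = Add(Mul(2, L, Pow(Add(5, L), -1)), Mul(-1, L)) = Add(Mul(-1, L), Mul(2, L, Pow(Add(5, L), -1))))
Add(1277, Mul(Function('z')(Function('P')(-6)), Add(Mul(-539, Pow(-548, -1)), Mul(15, Pow(-23, -1))))) = Add(1277, Mul(Mul(Add(-5, Mul(-1, -6)), Pow(Add(5, Add(-5, Mul(-1, -6))), -1), Add(-3, Mul(-1, Add(-5, Mul(-1, -6))))), Add(Mul(-539, Pow(-548, -1)), Mul(15, Pow(-23, -1))))) = Add(1277, Mul(Mul(Add(-5, 6), Pow(Add(5, Add(-5, 6)), -1), Add(-3, Mul(-1, Add(-5, 6)))), Add(Mul(-539, Rational(-1, 548)), Mul(15, Rational(-1, 23))))) = Add(1277, Mul(Mul(1, Pow(Add(5, 1), -1), Add(-3, Mul(-1, 1))), Add(Rational(539, 548), Rational(-15, 23)))) = Add(1277, Mul(Mul(1, Pow(6, -1), Add(-3, -1)), Rational(4177, 12604))) = Add(1277, Mul(Mul(1, Rational(1, 6), -4), Rational(4177, 12604))) = Add(1277, Mul(Rational(-2, 3), Rational(4177, 12604))) = Add(1277, Rational(-4177, 18906)) = Rational(24138785, 18906)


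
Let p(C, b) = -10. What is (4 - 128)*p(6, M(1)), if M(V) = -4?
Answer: 1240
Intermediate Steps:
(4 - 128)*p(6, M(1)) = (4 - 128)*(-10) = -124*(-10) = 1240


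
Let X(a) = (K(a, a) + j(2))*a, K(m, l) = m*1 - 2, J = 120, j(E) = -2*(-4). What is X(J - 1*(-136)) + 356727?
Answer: 423799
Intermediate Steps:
j(E) = 8
K(m, l) = -2 + m (K(m, l) = m - 2 = -2 + m)
X(a) = a*(6 + a) (X(a) = ((-2 + a) + 8)*a = (6 + a)*a = a*(6 + a))
X(J - 1*(-136)) + 356727 = (120 - 1*(-136))*(6 + (120 - 1*(-136))) + 356727 = (120 + 136)*(6 + (120 + 136)) + 356727 = 256*(6 + 256) + 356727 = 256*262 + 356727 = 67072 + 356727 = 423799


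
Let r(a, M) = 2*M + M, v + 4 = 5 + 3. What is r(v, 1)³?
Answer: 27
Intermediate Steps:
v = 4 (v = -4 + (5 + 3) = -4 + 8 = 4)
r(a, M) = 3*M
r(v, 1)³ = (3*1)³ = 3³ = 27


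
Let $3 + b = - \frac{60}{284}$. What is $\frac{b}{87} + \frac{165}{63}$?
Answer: $\frac{111649}{43239} \approx 2.5821$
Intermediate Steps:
$b = - \frac{228}{71}$ ($b = -3 - \frac{60}{284} = -3 - \frac{15}{71} = - \frac{228}{71} \approx -3.2113$)
$\frac{b}{87} + \frac{165}{63} = - \frac{228}{71 \cdot 87} + \frac{165}{63} = \left(- \frac{228}{71}\right) \frac{1}{87} + 165 \cdot \frac{1}{63} = - \frac{76}{2059} + \frac{55}{21} = \frac{111649}{43239}$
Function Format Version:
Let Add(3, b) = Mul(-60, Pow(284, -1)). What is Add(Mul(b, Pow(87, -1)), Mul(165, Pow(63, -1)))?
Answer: Rational(111649, 43239) ≈ 2.5821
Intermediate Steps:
b = Rational(-228, 71) (b = Add(-3, Mul(-60, Pow(284, -1))) = Add(-3, Mul(-60, Rational(1, 284))) = Add(-3, Rational(-15, 71)) = Rational(-228, 71) ≈ -3.2113)
Add(Mul(b, Pow(87, -1)), Mul(165, Pow(63, -1))) = Add(Mul(Rational(-228, 71), Pow(87, -1)), Mul(165, Pow(63, -1))) = Add(Mul(Rational(-228, 71), Rational(1, 87)), Mul(165, Rational(1, 63))) = Add(Rational(-76, 2059), Rational(55, 21)) = Rational(111649, 43239)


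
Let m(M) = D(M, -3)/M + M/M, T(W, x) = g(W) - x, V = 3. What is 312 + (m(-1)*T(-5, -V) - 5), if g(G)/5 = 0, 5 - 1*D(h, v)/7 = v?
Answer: 142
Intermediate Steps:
D(h, v) = 35 - 7*v
g(G) = 0 (g(G) = 5*0 = 0)
T(W, x) = -x (T(W, x) = 0 - x = -x)
m(M) = 1 + 56/M (m(M) = (35 - 7*(-3))/M + M/M = (35 + 21)/M + 1 = 56/M + 1 = 1 + 56/M)
312 + (m(-1)*T(-5, -V) - 5) = 312 + (((56 - 1)/(-1))*(-(-1)*3) - 5) = 312 + ((-1*55)*(-1*(-3)) - 5) = 312 + (-55*3 - 5) = 312 + (-165 - 5) = 312 - 170 = 142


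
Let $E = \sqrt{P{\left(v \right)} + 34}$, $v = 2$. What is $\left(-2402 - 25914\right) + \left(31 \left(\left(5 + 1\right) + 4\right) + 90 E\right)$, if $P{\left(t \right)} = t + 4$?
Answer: $-28006 + 180 \sqrt{10} \approx -27437.0$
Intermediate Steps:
$P{\left(t \right)} = 4 + t$
$E = 2 \sqrt{10}$ ($E = \sqrt{\left(4 + 2\right) + 34} = \sqrt{6 + 34} = \sqrt{40} = 2 \sqrt{10} \approx 6.3246$)
$\left(-2402 - 25914\right) + \left(31 \left(\left(5 + 1\right) + 4\right) + 90 E\right) = \left(-2402 - 25914\right) + \left(31 \left(\left(5 + 1\right) + 4\right) + 90 \cdot 2 \sqrt{10}\right) = -28316 + \left(31 \left(6 + 4\right) + 180 \sqrt{10}\right) = -28316 + \left(31 \cdot 10 + 180 \sqrt{10}\right) = -28316 + \left(310 + 180 \sqrt{10}\right) = -28006 + 180 \sqrt{10}$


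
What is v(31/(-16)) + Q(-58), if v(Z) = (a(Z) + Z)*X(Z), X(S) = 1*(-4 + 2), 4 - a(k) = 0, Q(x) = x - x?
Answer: -33/8 ≈ -4.1250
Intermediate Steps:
Q(x) = 0
a(k) = 4 (a(k) = 4 - 1*0 = 4 + 0 = 4)
X(S) = -2 (X(S) = 1*(-2) = -2)
v(Z) = -8 - 2*Z (v(Z) = (4 + Z)*(-2) = -8 - 2*Z)
v(31/(-16)) + Q(-58) = (-8 - 62/(-16)) + 0 = (-8 - 62*(-1)/16) + 0 = (-8 - 2*(-31/16)) + 0 = (-8 + 31/8) + 0 = -33/8 + 0 = -33/8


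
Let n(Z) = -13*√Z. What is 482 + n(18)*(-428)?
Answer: 482 + 16692*√2 ≈ 24088.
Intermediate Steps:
482 + n(18)*(-428) = 482 - 39*√2*(-428) = 482 + 16692*√2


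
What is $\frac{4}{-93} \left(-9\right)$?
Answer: $\frac{12}{31} \approx 0.3871$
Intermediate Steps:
$\frac{4}{-93} \left(-9\right) = 4 \left(- \frac{1}{93}\right) \left(-9\right) = \left(- \frac{4}{93}\right) \left(-9\right) = \frac{12}{31}$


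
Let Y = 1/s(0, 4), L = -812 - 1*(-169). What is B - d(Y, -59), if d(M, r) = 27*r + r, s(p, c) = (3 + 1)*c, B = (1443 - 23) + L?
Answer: 2429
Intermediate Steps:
L = -643 (L = -812 + 169 = -643)
B = 777 (B = (1443 - 23) - 643 = 1420 - 643 = 777)
s(p, c) = 4*c
Y = 1/16 (Y = 1/(4*4) = 1/16 ≈ 0.062500)
d(M, r) = 28*r
B - d(Y, -59) = 777 - 28*(-59) = 777 - 1*(-1652) = 777 + 1652 = 2429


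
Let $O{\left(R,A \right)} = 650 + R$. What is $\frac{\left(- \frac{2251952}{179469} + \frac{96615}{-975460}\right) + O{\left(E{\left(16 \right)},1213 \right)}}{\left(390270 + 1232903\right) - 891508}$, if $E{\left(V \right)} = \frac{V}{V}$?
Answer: $\frac{69197013199}{79311956274540} \approx 0.00087247$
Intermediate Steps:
$E{\left(V \right)} = 1$
$\frac{\left(- \frac{2251952}{179469} + \frac{96615}{-975460}\right) + O{\left(E{\left(16 \right)},1213 \right)}}{\left(390270 + 1232903\right) - 891508} = \frac{\left(- \frac{2251952}{179469} + \frac{96615}{-975460}\right) + \left(650 + 1\right)}{\left(390270 + 1232903\right) - 891508} = \frac{\left(\left(-2251952\right) \frac{1}{179469} + 96615 \left(- \frac{1}{975460}\right)\right) + 651}{1623173 - 891508} = \frac{\left(- \frac{2251952}{179469} - \frac{1017}{10268}\right) + 651}{731665} = \left(- \frac{1370915477}{108399276} + 651\right) \frac{1}{731665} = \frac{69197013199}{108399276} \cdot \frac{1}{731665} = \frac{69197013199}{79311956274540}$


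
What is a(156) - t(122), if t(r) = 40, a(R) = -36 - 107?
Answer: -183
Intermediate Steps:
a(R) = -143
a(156) - t(122) = -143 - 1*40 = -143 - 40 = -183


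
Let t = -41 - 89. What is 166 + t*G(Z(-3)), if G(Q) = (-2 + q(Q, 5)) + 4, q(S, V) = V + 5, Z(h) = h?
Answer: -1394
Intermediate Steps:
t = -130
q(S, V) = 5 + V
G(Q) = 12 (G(Q) = (-2 + (5 + 5)) + 4 = (-2 + 10) + 4 = 8 + 4 = 12)
166 + t*G(Z(-3)) = 166 - 130*12 = 166 - 1560 = -1394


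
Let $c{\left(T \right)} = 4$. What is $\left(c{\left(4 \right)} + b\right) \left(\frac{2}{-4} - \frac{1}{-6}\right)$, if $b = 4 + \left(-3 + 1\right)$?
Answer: $-2$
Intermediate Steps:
$b = 2$ ($b = 4 - 2 = 2$)
$\left(c{\left(4 \right)} + b\right) \left(\frac{2}{-4} - \frac{1}{-6}\right) = \left(4 + 2\right) \left(\frac{2}{-4} - \frac{1}{-6}\right) = 6 \left(2 \left(- \frac{1}{4}\right) - - \frac{1}{6}\right) = 6 \left(- \frac{1}{2} + \frac{1}{6}\right) = 6 \left(- \frac{1}{3}\right) = -2$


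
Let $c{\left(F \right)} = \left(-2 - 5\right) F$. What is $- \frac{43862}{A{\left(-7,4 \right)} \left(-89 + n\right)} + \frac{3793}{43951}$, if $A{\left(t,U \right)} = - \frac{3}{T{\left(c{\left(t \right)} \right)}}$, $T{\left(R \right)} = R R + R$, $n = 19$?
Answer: $- \frac{67472245291}{131853} \approx -5.1172 \cdot 10^{5}$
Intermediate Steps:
$c{\left(F \right)} = - 7 F$
$T{\left(R \right)} = R + R^{2}$ ($T{\left(R \right)} = R^{2} + R = R + R^{2}$)
$A{\left(t,U \right)} = \frac{3}{7 t \left(1 - 7 t\right)}$ ($A{\left(t,U \right)} = - \frac{3}{- 7 t \left(1 - 7 t\right)} = - \frac{3}{\left(-7\right) t \left(1 - 7 t\right)} = - 3 \left(- \frac{1}{7 t \left(1 - 7 t\right)}\right) = \frac{3}{7 t \left(1 - 7 t\right)}$)
$- \frac{43862}{A{\left(-7,4 \right)} \left(-89 + n\right)} + \frac{3793}{43951} = - \frac{43862}{- \frac{3}{7 \left(-7\right) \left(-1 + 7 \left(-7\right)\right)} \left(-89 + 19\right)} + \frac{3793}{43951} = - \frac{43862}{\left(- \frac{3}{7}\right) \left(- \frac{1}{7}\right) \frac{1}{-1 - 49} \left(-70\right)} + 3793 \cdot \frac{1}{43951} = - \frac{43862}{\left(- \frac{3}{7}\right) \left(- \frac{1}{7}\right) \frac{1}{-50} \left(-70\right)} + \frac{3793}{43951} = - \frac{43862}{\left(- \frac{3}{7}\right) \left(- \frac{1}{7}\right) \left(- \frac{1}{50}\right) \left(-70\right)} + \frac{3793}{43951} = - \frac{43862}{\left(- \frac{3}{2450}\right) \left(-70\right)} + \frac{3793}{43951} = - \frac{43862}{\frac{3}{35}} + \frac{3793}{43951} = \left(-43862\right) \frac{35}{3} + \frac{3793}{43951} = - \frac{1535170}{3} + \frac{3793}{43951} = - \frac{67472245291}{131853}$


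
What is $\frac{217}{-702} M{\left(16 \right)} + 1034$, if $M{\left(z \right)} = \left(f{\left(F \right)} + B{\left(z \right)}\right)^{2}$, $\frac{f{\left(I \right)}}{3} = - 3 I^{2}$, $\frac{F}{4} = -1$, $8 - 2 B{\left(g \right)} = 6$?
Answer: $- \frac{285505}{54} \approx -5287.1$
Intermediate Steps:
$B{\left(g \right)} = 1$ ($B{\left(g \right)} = 4 - 3 = 1$)
$F = -4$ ($F = 4 \left(-1\right) = -4$)
$f{\left(I \right)} = - 9 I^{2}$ ($f{\left(I \right)} = 3 \left(- 3 I^{2}\right) = - 9 I^{2}$)
$M{\left(z \right)} = 20449$ ($M{\left(z \right)} = \left(- 9 \left(-4\right)^{2} + 1\right)^{2} = \left(\left(-9\right) 16 + 1\right)^{2} = \left(-144 + 1\right)^{2} = \left(-143\right)^{2} = 20449$)
$\frac{217}{-702} M{\left(16 \right)} + 1034 = \frac{217}{-702} \cdot 20449 + 1034 = 217 \left(- \frac{1}{702}\right) 20449 + 1034 = \left(- \frac{217}{702}\right) 20449 + 1034 = - \frac{341341}{54} + 1034 = - \frac{285505}{54}$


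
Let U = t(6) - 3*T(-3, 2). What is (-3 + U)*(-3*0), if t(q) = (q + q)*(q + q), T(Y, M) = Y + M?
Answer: 0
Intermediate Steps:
T(Y, M) = M + Y
t(q) = 4*q² (t(q) = (2*q)*(2*q) = 4*q²)
U = 147 (U = 4*6² - 3*(2 - 3) = 4*36 - 3*(-1) = 144 + 3 = 147)
(-3 + U)*(-3*0) = (-3 + 147)*(-3*0) = 144*0 = 0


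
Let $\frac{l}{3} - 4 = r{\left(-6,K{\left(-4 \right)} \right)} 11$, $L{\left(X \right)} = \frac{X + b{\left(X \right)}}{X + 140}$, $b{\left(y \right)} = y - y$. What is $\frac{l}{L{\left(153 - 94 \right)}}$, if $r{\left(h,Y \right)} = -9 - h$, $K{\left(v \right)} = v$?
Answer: $- \frac{17313}{59} \approx -293.44$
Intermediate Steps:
$b{\left(y \right)} = 0$
$L{\left(X \right)} = \frac{X}{140 + X}$ ($L{\left(X \right)} = \frac{X + 0}{X + 140} = \frac{X}{140 + X}$)
$l = -87$ ($l = 12 + 3 \left(-9 - -6\right) 11 = 12 + 3 \left(-9 + 6\right) 11 = 12 + 3 \left(\left(-3\right) 11\right) = 12 + 3 \left(-33\right) = 12 - 99 = -87$)
$\frac{l}{L{\left(153 - 94 \right)}} = - \frac{87}{\left(153 - 94\right) \frac{1}{140 + \left(153 - 94\right)}} = - \frac{87}{59 \frac{1}{140 + 59}} = - \frac{87}{59 \cdot \frac{1}{199}} = - \frac{87}{\frac{59}{199}} = \left(-87\right) \frac{199}{59} = - \frac{17313}{59}$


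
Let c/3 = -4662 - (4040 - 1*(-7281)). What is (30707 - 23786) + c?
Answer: -41028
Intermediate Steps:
c = -47949 (c = 3*(-4662 - (4040 - 1*(-7281))) = 3*(-4662 - (4040 + 7281)) = 3*(-4662 - 1*11321) = 3*(-4662 - 11321) = 3*(-15983) = -47949)
(30707 - 23786) + c = (30707 - 23786) - 47949 = 6921 - 47949 = -41028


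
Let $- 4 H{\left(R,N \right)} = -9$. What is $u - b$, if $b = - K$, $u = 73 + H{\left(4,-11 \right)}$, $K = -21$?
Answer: $\frac{217}{4} \approx 54.25$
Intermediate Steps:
$H{\left(R,N \right)} = \frac{9}{4}$ ($H{\left(R,N \right)} = \left(- \frac{1}{4}\right) \left(-9\right) = \frac{9}{4}$)
$u = \frac{301}{4}$ ($u = 73 + \frac{9}{4} = \frac{301}{4} \approx 75.25$)
$b = 21$ ($b = \left(-1\right) \left(-21\right) = 21$)
$u - b = \frac{301}{4} - 21 = \frac{217}{4}$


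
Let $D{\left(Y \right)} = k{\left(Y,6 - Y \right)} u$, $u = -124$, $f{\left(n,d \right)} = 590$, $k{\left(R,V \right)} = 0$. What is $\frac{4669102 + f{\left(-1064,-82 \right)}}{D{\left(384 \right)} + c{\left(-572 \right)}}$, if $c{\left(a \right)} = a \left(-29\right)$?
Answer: $\frac{1167423}{4147} \approx 281.51$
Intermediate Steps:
$c{\left(a \right)} = - 29 a$
$D{\left(Y \right)} = 0$ ($D{\left(Y \right)} = 0 \left(-124\right) = 0$)
$\frac{4669102 + f{\left(-1064,-82 \right)}}{D{\left(384 \right)} + c{\left(-572 \right)}} = \frac{4669102 + 590}{0 - -16588} = \frac{4669692}{0 + 16588} = \frac{4669692}{16588} = 4669692 \cdot \frac{1}{16588} = \frac{1167423}{4147}$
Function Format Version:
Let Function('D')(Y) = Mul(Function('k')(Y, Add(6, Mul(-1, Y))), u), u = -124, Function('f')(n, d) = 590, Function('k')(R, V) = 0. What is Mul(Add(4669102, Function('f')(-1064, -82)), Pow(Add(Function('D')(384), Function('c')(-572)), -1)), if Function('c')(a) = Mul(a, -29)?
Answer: Rational(1167423, 4147) ≈ 281.51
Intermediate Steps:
Function('c')(a) = Mul(-29, a)
Function('D')(Y) = 0 (Function('D')(Y) = Mul(0, -124) = 0)
Mul(Add(4669102, Function('f')(-1064, -82)), Pow(Add(Function('D')(384), Function('c')(-572)), -1)) = Mul(Add(4669102, 590), Pow(Add(0, Mul(-29, -572)), -1)) = Mul(4669692, Pow(Add(0, 16588), -1)) = Mul(4669692, Pow(16588, -1)) = Mul(4669692, Rational(1, 16588)) = Rational(1167423, 4147)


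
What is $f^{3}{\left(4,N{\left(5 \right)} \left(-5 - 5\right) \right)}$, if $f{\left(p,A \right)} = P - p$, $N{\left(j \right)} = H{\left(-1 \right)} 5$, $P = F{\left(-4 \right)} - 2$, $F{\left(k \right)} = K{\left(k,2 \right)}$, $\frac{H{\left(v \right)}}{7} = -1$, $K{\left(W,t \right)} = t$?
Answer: $-64$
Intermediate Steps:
$H{\left(v \right)} = -7$ ($H{\left(v \right)} = 7 \left(-1\right) = -7$)
$F{\left(k \right)} = 2$
$P = 0$ ($P = 2 - 2 = 0$)
$N{\left(j \right)} = -35$ ($N{\left(j \right)} = \left(-7\right) 5 = -35$)
$f{\left(p,A \right)} = - p$ ($f{\left(p,A \right)} = 0 - p = - p$)
$f^{3}{\left(4,N{\left(5 \right)} \left(-5 - 5\right) \right)} = \left(\left(-1\right) 4\right)^{3} = \left(-4\right)^{3} = -64$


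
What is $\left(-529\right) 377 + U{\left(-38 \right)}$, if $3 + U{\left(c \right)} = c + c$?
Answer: $-199512$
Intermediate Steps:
$U{\left(c \right)} = -3 + 2 c$ ($U{\left(c \right)} = -3 + \left(c + c\right) = -3 + 2 c$)
$\left(-529\right) 377 + U{\left(-38 \right)} = \left(-529\right) 377 + \left(-3 + 2 \left(-38\right)\right) = -199433 - 79 = -199512$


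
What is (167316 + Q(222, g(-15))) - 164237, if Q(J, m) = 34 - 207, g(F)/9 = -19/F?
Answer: 2906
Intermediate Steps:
g(F) = -171/F (g(F) = 9*(-19/F) = -171/F)
Q(J, m) = -173
(167316 + Q(222, g(-15))) - 164237 = (167316 - 173) - 164237 = 167143 - 164237 = 2906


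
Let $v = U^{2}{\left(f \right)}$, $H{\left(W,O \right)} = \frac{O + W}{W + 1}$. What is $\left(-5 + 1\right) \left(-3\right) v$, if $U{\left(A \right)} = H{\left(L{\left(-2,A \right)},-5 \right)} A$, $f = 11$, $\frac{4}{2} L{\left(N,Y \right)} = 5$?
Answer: $\frac{36300}{49} \approx 740.82$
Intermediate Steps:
$L{\left(N,Y \right)} = \frac{5}{2}$ ($L{\left(N,Y \right)} = \frac{1}{2} \cdot 5 = \frac{5}{2}$)
$H{\left(W,O \right)} = \frac{O + W}{1 + W}$
$U{\left(A \right)} = - \frac{5 A}{7}$ ($U{\left(A \right)} = \frac{-5 + \frac{5}{2}}{1 + \frac{5}{2}} A = \frac{1}{\frac{7}{2}} \left(- \frac{5}{2}\right) A = \frac{2}{7} \left(- \frac{5}{2}\right) A = - \frac{5 A}{7}$)
$v = \frac{3025}{49}$ ($v = \left(\left(- \frac{5}{7}\right) 11\right)^{2} = \left(- \frac{55}{7}\right)^{2} = \frac{3025}{49} \approx 61.735$)
$\left(-5 + 1\right) \left(-3\right) v = \left(-5 + 1\right) \left(-3\right) \frac{3025}{49} = \left(-4\right) \left(-3\right) \frac{3025}{49} = 12 \cdot \frac{3025}{49} = \frac{36300}{49}$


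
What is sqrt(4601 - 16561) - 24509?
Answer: -24509 + 2*I*sqrt(2990) ≈ -24509.0 + 109.36*I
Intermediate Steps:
sqrt(4601 - 16561) - 24509 = sqrt(-11960) - 24509 = 2*I*sqrt(2990) - 24509 = -24509 + 2*I*sqrt(2990)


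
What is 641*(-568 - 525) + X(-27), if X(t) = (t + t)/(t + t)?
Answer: -700612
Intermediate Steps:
X(t) = 1 (X(t) = (2*t)/((2*t)) = (2*t)*(1/(2*t)) = 1)
641*(-568 - 525) + X(-27) = 641*(-568 - 525) + 1 = 641*(-1093) + 1 = -700613 + 1 = -700612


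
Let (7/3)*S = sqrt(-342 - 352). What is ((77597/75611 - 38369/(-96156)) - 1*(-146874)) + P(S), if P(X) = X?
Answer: 1067850629121775/7270451316 + 3*I*sqrt(694)/7 ≈ 1.4688e+5 + 11.29*I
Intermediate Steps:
S = 3*I*sqrt(694)/7 (S = 3*sqrt(-342 - 352)/7 = 3*sqrt(-694)/7 = 3*(I*sqrt(694))/7 = 3*I*sqrt(694)/7 ≈ 11.29*I)
((77597/75611 - 38369/(-96156)) - 1*(-146874)) + P(S) = ((77597/75611 - 38369/(-96156)) - 1*(-146874)) + 3*I*sqrt(694)/7 = ((77597*(1/75611) - 38369*(-1/96156)) + 146874) + 3*I*sqrt(694)/7 = ((77597/75611 + 38369/96156) + 146874) + 3*I*sqrt(694)/7 = (10362535591/7270451316 + 146874) + 3*I*sqrt(694)/7 = 1067850629121775/7270451316 + 3*I*sqrt(694)/7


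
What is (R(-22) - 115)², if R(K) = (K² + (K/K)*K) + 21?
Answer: 135424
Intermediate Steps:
R(K) = 21 + K + K² (R(K) = (K² + 1*K) + 21 = (K² + K) + 21 = (K + K²) + 21 = 21 + K + K²)
(R(-22) - 115)² = ((21 - 22 + (-22)²) - 115)² = ((21 - 22 + 484) - 115)² = (483 - 115)² = 368² = 135424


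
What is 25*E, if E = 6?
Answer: 150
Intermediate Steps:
25*E = 25*6 = 150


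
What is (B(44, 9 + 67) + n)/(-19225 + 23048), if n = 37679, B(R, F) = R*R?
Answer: 39615/3823 ≈ 10.362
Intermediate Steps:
B(R, F) = R²
(B(44, 9 + 67) + n)/(-19225 + 23048) = (44² + 37679)/(-19225 + 23048) = (1936 + 37679)/3823 = 39615*(1/3823) = 39615/3823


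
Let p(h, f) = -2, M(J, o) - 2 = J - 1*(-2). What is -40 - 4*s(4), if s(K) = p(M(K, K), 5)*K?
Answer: -8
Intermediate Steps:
M(J, o) = 4 + J (M(J, o) = 2 + (J - 1*(-2)) = 2 + (J + 2) = 2 + (2 + J) = 4 + J)
s(K) = -2*K
-40 - 4*s(4) = -40 - (-8)*4 = -40 - 4*(-8) = -40 + 32 = -8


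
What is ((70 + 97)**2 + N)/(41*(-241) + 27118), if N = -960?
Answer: 26929/17237 ≈ 1.5623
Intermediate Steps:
((70 + 97)**2 + N)/(41*(-241) + 27118) = ((70 + 97)**2 - 960)/(41*(-241) + 27118) = (167**2 - 960)/(-9881 + 27118) = (27889 - 960)/17237 = 26929*(1/17237) = 26929/17237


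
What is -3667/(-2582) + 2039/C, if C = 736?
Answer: 3981805/950176 ≈ 4.1906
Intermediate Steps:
-3667/(-2582) + 2039/C = -3667/(-2582) + 2039/736 = -3667*(-1/2582) + 2039*(1/736) = 3667/2582 + 2039/736 = 3981805/950176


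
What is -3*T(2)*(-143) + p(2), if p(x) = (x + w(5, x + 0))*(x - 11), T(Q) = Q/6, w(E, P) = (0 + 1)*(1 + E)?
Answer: 71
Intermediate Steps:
w(E, P) = 1 + E (w(E, P) = 1*(1 + E) = 1 + E)
T(Q) = Q/6 (T(Q) = Q*(1/6) = Q/6)
p(x) = (-11 + x)*(6 + x) (p(x) = (x + (1 + 5))*(x - 11) = (x + 6)*(-11 + x) = (6 + x)*(-11 + x) = (-11 + x)*(6 + x))
-3*T(2)*(-143) + p(2) = -2/2*(-143) + (-66 + 2**2 - 5*2) = -3*1/3*(-143) + (-66 + 4 - 10) = -1*(-143) - 72 = 143 - 72 = 71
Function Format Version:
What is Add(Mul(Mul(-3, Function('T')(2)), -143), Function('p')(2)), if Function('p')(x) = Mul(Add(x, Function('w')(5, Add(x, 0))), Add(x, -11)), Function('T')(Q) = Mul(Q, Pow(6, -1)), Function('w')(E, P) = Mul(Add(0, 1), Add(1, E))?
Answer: 71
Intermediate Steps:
Function('w')(E, P) = Add(1, E) (Function('w')(E, P) = Mul(1, Add(1, E)) = Add(1, E))
Function('T')(Q) = Mul(Rational(1, 6), Q) (Function('T')(Q) = Mul(Q, Rational(1, 6)) = Mul(Rational(1, 6), Q))
Function('p')(x) = Mul(Add(-11, x), Add(6, x)) (Function('p')(x) = Mul(Add(x, Add(1, 5)), Add(x, -11)) = Mul(Add(x, 6), Add(-11, x)) = Mul(Add(6, x), Add(-11, x)) = Mul(Add(-11, x), Add(6, x)))
Add(Mul(Mul(-3, Function('T')(2)), -143), Function('p')(2)) = Add(Mul(Mul(-3, Mul(Rational(1, 6), 2)), -143), Add(-66, Pow(2, 2), Mul(-5, 2))) = Add(Mul(Mul(-3, Rational(1, 3)), -143), Add(-66, 4, -10)) = Add(Mul(-1, -143), -72) = Add(143, -72) = 71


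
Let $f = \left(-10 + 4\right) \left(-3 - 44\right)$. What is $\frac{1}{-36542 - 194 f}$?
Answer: $- \frac{1}{91250} \approx -1.0959 \cdot 10^{-5}$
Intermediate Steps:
$f = 282$ ($f = \left(-6\right) \left(-47\right) = 282$)
$\frac{1}{-36542 - 194 f} = \frac{1}{-36542 - 54708} = \frac{1}{-91250} = - \frac{1}{91250}$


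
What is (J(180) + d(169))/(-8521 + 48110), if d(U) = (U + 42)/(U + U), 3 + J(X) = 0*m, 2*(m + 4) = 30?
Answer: -73/1216462 ≈ -6.0010e-5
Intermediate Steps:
m = 11 (m = -4 + (1/2)*30 = -4 + 15 = 11)
J(X) = -3 (J(X) = -3 + 0*11 = -3 + 0 = -3)
d(U) = (42 + U)/(2*U) (d(U) = (42 + U)/((2*U)) = (42 + U)*(1/(2*U)) = (42 + U)/(2*U))
(J(180) + d(169))/(-8521 + 48110) = (-3 + (1/2)*(42 + 169)/169)/(-8521 + 48110) = (-3 + (1/2)*(1/169)*211)/39589 = (-3 + 211/338)*(1/39589) = -803/338*1/39589 = -73/1216462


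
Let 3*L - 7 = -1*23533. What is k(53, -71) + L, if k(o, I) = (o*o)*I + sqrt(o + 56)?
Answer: -207281 + sqrt(109) ≈ -2.0727e+5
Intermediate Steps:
k(o, I) = sqrt(56 + o) + I*o**2 (k(o, I) = o**2*I + sqrt(56 + o) = I*o**2 + sqrt(56 + o) = sqrt(56 + o) + I*o**2)
L = -7842 (L = 7/3 + (-1*23533)/3 = 7/3 + (1/3)*(-23533) = 7/3 - 23533/3 = -7842)
k(53, -71) + L = (sqrt(56 + 53) - 71*53**2) - 7842 = (sqrt(109) - 71*2809) - 7842 = (sqrt(109) - 199439) - 7842 = (-199439 + sqrt(109)) - 7842 = -207281 + sqrt(109)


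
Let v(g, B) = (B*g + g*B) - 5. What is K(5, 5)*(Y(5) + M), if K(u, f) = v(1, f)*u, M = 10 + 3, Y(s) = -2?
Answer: 275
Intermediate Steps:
v(g, B) = -5 + 2*B*g (v(g, B) = (B*g + B*g) - 5 = 2*B*g - 5 = -5 + 2*B*g)
M = 13
K(u, f) = u*(-5 + 2*f) (K(u, f) = (-5 + 2*f*1)*u = (-5 + 2*f)*u = u*(-5 + 2*f))
K(5, 5)*(Y(5) + M) = (5*(-5 + 2*5))*(-2 + 13) = (5*(-5 + 10))*11 = (5*5)*11 = 25*11 = 275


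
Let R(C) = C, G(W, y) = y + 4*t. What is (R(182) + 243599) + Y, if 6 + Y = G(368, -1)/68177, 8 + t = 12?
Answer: 16619848190/68177 ≈ 2.4378e+5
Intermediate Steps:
t = 4 (t = -8 + 12 = 4)
G(W, y) = 16 + y (G(W, y) = y + 4*4 = y + 16 = 16 + y)
Y = -409047/68177 (Y = -6 + (16 - 1)/68177 = -6 + 15*(1/68177) = -6 + 15/68177 = -409047/68177 ≈ -5.9998)
(R(182) + 243599) + Y = (182 + 243599) - 409047/68177 = 243781 - 409047/68177 = 16619848190/68177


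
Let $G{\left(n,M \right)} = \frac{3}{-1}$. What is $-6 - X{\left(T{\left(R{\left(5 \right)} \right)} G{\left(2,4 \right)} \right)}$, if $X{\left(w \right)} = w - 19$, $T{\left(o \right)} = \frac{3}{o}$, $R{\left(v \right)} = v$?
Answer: $\frac{74}{5} \approx 14.8$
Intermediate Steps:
$G{\left(n,M \right)} = -3$ ($G{\left(n,M \right)} = 3 \left(-1\right) = -3$)
$X{\left(w \right)} = -19 + w$
$-6 - X{\left(T{\left(R{\left(5 \right)} \right)} G{\left(2,4 \right)} \right)} = -6 - \left(-19 + \frac{3}{5} \left(-3\right)\right) = -6 - \left(-19 - \frac{9}{5}\right) = -6 - - \frac{104}{5} = -6 + \frac{104}{5} = \frac{74}{5}$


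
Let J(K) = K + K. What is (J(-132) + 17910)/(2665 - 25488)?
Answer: -17646/22823 ≈ -0.77317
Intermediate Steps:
J(K) = 2*K
(J(-132) + 17910)/(2665 - 25488) = (2*(-132) + 17910)/(2665 - 25488) = (-264 + 17910)/(-22823) = 17646*(-1/22823) = -17646/22823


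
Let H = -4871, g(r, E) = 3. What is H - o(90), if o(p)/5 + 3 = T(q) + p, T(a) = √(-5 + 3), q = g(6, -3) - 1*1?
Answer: -5306 - 5*I*√2 ≈ -5306.0 - 7.0711*I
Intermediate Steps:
q = 2 (q = 3 - 1*1 = 3 - 1 = 2)
T(a) = I*√2 (T(a) = √(-2) = I*√2)
o(p) = -15 + 5*p + 5*I*√2 (o(p) = -15 + 5*(I*√2 + p) = -15 + 5*(p + I*√2) = -15 + (5*p + 5*I*√2) = -15 + 5*p + 5*I*√2)
H - o(90) = -4871 - (-15 + 5*90 + 5*I*√2) = -4871 - (-15 + 450 + 5*I*√2) = -4871 - (435 + 5*I*√2) = -4871 + (-435 - 5*I*√2) = -5306 - 5*I*√2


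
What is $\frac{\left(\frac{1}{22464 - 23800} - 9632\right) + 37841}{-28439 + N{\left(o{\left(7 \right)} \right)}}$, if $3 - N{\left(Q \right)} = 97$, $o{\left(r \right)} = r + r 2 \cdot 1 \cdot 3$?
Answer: $- \frac{37687223}{38120088} \approx -0.98864$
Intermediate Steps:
$o{\left(r \right)} = 7 r$ ($o{\left(r \right)} = r + 2 r 1 \cdot 3 = r + 2 r 3 = r + 6 r = 7 r$)
$N{\left(Q \right)} = -94$ ($N{\left(Q \right)} = 3 - 97 = -94$)
$\frac{\left(\frac{1}{22464 - 23800} - 9632\right) + 37841}{-28439 + N{\left(o{\left(7 \right)} \right)}} = \frac{\left(\frac{1}{22464 - 23800} - 9632\right) + 37841}{-28439 - 94} = \frac{\left(\frac{1}{-1336} - 9632\right) + 37841}{-28533} = \left(\left(- \frac{1}{1336} - 9632\right) + 37841\right) \left(- \frac{1}{28533}\right) = \left(- \frac{12868353}{1336} + 37841\right) \left(- \frac{1}{28533}\right) = \frac{37687223}{1336} \left(- \frac{1}{28533}\right) = - \frac{37687223}{38120088}$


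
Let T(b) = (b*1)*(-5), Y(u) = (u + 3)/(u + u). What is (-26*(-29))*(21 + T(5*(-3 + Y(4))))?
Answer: 223561/4 ≈ 55890.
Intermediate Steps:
Y(u) = (3 + u)/(2*u) (Y(u) = (3 + u)/((2*u)) = (3 + u)*(1/(2*u)) = (3 + u)/(2*u))
T(b) = -5*b (T(b) = b*(-5) = -5*b)
(-26*(-29))*(21 + T(5*(-3 + Y(4)))) = (-26*(-29))*(21 - 25*(-3 + (1/2)*(3 + 4)/4)) = 754*(21 - 25*(-3 + (1/2)*(1/4)*7)) = 754*(21 - 25*(-3 + 7/8)) = 754*(21 - 25*(-17)/8) = 754*(21 - 5*(-85/8)) = 754*(21 + 425/8) = 754*(593/8) = 223561/4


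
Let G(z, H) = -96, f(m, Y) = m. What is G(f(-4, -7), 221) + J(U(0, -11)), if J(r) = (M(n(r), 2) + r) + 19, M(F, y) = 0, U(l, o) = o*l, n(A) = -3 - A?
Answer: -77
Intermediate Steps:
U(l, o) = l*o
J(r) = 19 + r (J(r) = (0 + r) + 19 = r + 19 = 19 + r)
G(f(-4, -7), 221) + J(U(0, -11)) = -96 + (19 + 0*(-11)) = -96 + (19 + 0) = -96 + 19 = -77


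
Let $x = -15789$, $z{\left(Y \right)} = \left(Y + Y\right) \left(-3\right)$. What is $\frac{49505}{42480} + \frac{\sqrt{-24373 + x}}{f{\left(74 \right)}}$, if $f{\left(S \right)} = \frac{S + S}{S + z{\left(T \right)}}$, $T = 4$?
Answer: $\frac{9901}{8496} + \frac{25 i \sqrt{40162}}{74} \approx 1.1654 + 67.704 i$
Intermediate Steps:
$z{\left(Y \right)} = - 6 Y$ ($z{\left(Y \right)} = 2 Y \left(-3\right) = - 6 Y$)
$f{\left(S \right)} = \frac{2 S}{-24 + S}$ ($f{\left(S \right)} = \frac{S + S}{S - 24} = \frac{2 S}{S - 24} = \frac{2 S}{-24 + S}$)
$\frac{49505}{42480} + \frac{\sqrt{-24373 + x}}{f{\left(74 \right)}} = \frac{49505}{42480} + \frac{\sqrt{-24373 - 15789}}{2 \cdot 74 \frac{1}{-24 + 74}} = 49505 \cdot \frac{1}{42480} + \frac{\sqrt{-40162}}{2 \cdot 74 \cdot \frac{1}{50}} = \frac{9901}{8496} + \frac{i \sqrt{40162}}{2 \cdot 74 \cdot \frac{1}{50}} = \frac{9901}{8496} + \frac{i \sqrt{40162}}{\frac{74}{25}} = \frac{9901}{8496} + i \sqrt{40162} \cdot \frac{25}{74} = \frac{9901}{8496} + \frac{25 i \sqrt{40162}}{74}$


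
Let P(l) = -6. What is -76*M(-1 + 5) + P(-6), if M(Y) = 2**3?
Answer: -614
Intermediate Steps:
M(Y) = 8
-76*M(-1 + 5) + P(-6) = -76*8 - 6 = -608 - 6 = -614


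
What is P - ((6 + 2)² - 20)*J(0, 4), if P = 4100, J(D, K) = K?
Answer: 3924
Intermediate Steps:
P - ((6 + 2)² - 20)*J(0, 4) = 4100 - ((6 + 2)² - 20)*4 = 4100 - (8² - 20)*4 = 4100 - (64 - 20)*4 = 4100 - 44*4 = 4100 - 1*176 = 4100 - 176 = 3924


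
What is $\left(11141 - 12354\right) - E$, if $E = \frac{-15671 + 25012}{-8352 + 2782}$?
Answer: $- \frac{6747069}{5570} \approx -1211.3$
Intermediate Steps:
$E = - \frac{9341}{5570}$ ($E = \frac{9341}{-5570} = 9341 \left(- \frac{1}{5570}\right) = - \frac{9341}{5570} \approx -1.677$)
$\left(11141 - 12354\right) - E = \left(11141 - 12354\right) - - \frac{9341}{5570} = -1213 + \frac{9341}{5570} = - \frac{6747069}{5570}$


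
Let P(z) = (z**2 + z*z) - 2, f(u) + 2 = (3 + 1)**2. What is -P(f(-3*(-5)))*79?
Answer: -30810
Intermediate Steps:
f(u) = 14 (f(u) = -2 + (3 + 1)**2 = -2 + 4**2 = -2 + 16 = 14)
P(z) = -2 + 2*z**2 (P(z) = (z**2 + z**2) - 2 = 2*z**2 - 2 = -2 + 2*z**2)
-P(f(-3*(-5)))*79 = -(-2 + 2*14**2)*79 = -(-2 + 2*196)*79 = -(-2 + 392)*79 = -1*390*79 = -390*79 = -30810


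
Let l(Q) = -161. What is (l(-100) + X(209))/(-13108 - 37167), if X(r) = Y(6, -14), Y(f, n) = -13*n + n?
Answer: -7/50275 ≈ -0.00013923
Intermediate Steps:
Y(f, n) = -12*n
X(r) = 168 (X(r) = -12*(-14) = 168)
(l(-100) + X(209))/(-13108 - 37167) = (-161 + 168)/(-13108 - 37167) = 7/(-50275) = 7*(-1/50275) = -7/50275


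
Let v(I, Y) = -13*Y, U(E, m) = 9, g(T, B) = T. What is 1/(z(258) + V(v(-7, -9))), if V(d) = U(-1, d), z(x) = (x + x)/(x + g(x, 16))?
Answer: ⅒ ≈ 0.10000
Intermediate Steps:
z(x) = 1 (z(x) = (x + x)/(x + x) = (2*x)/((2*x)) = (2*x)*(1/(2*x)) = 1)
V(d) = 9
1/(z(258) + V(v(-7, -9))) = 1/(1 + 9) = 1/10 = ⅒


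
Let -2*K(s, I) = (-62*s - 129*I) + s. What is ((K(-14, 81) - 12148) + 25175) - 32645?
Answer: -29641/2 ≈ -14821.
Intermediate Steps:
K(s, I) = 61*s/2 + 129*I/2 (K(s, I) = -((-62*s - 129*I) + s)/2 = -((-129*I - 62*s) + s)/2 = -(-129*I - 61*s)/2 = 61*s/2 + 129*I/2)
((K(-14, 81) - 12148) + 25175) - 32645 = ((((61/2)*(-14) + (129/2)*81) - 12148) + 25175) - 32645 = (((-427 + 10449/2) - 12148) + 25175) - 32645 = ((9595/2 - 12148) + 25175) - 32645 = (-14701/2 + 25175) - 32645 = 35649/2 - 32645 = -29641/2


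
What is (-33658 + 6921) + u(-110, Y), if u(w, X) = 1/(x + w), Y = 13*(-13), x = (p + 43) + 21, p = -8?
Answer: -1443799/54 ≈ -26737.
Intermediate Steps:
x = 56 (x = (-8 + 43) + 21 = 35 + 21 = 56)
Y = -169
u(w, X) = 1/(56 + w)
(-33658 + 6921) + u(-110, Y) = (-33658 + 6921) + 1/(56 - 110) = -26737 + 1/(-54) = -26737 - 1/54 = -1443799/54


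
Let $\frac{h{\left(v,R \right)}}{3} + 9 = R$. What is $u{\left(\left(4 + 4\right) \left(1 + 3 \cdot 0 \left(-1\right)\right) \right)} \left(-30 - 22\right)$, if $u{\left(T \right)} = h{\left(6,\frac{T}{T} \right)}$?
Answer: $1248$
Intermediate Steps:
$h{\left(v,R \right)} = -27 + 3 R$
$u{\left(T \right)} = -24$ ($u{\left(T \right)} = -27 + 3 \frac{T}{T} = -27 + 3 \cdot 1 = -27 + 3 = -24$)
$u{\left(\left(4 + 4\right) \left(1 + 3 \cdot 0 \left(-1\right)\right) \right)} \left(-30 - 22\right) = - 24 \left(-30 - 22\right) = \left(-24\right) \left(-52\right) = 1248$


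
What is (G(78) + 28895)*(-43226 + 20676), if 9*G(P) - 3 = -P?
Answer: -1954183000/3 ≈ -6.5139e+8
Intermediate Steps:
G(P) = ⅓ - P/9 (G(P) = ⅓ + (-P)/9 = ⅓ - P/9)
(G(78) + 28895)*(-43226 + 20676) = ((⅓ - ⅑*78) + 28895)*(-43226 + 20676) = ((⅓ - 26/3) + 28895)*(-22550) = (-25/3 + 28895)*(-22550) = (86660/3)*(-22550) = -1954183000/3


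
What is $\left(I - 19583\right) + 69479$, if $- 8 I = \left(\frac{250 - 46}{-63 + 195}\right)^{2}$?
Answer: $\frac{48299039}{968} \approx 49896.0$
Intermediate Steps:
$I = - \frac{289}{968}$ ($I = - \frac{\left(\frac{250 - 46}{-63 + 195}\right)^{2}}{8} = - \frac{\left(\frac{204}{132}\right)^{2}}{8} = - \frac{\left(204 \cdot \frac{1}{132}\right)^{2}}{8} = - \frac{\left(\frac{17}{11}\right)^{2}}{8} = \left(- \frac{1}{8}\right) \frac{289}{121} = - \frac{289}{968} \approx -0.29855$)
$\left(I - 19583\right) + 69479 = \left(- \frac{289}{968} - 19583\right) + 69479 = - \frac{18956633}{968} + 69479 = \frac{48299039}{968}$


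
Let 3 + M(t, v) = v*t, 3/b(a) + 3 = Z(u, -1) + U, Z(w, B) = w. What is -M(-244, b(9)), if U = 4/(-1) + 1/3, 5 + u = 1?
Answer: -525/8 ≈ -65.625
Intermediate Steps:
u = -4 (u = -5 + 1 = -4)
U = -11/3 (U = 4*(-1) + 1*(1/3) = -4 + 1/3 = -11/3 ≈ -3.6667)
b(a) = -9/32 (b(a) = 3/(-3 + (-4 - 11/3)) = 3/(-3 - 23/3) = 3/(-32/3) = 3*(-3/32) = -9/32)
M(t, v) = -3 + t*v (M(t, v) = -3 + v*t = -3 + t*v)
-M(-244, b(9)) = -(-3 - 244*(-9/32)) = -(-3 + 549/8) = -1*525/8 = -525/8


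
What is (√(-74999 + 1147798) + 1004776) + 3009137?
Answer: 4013913 + √1072799 ≈ 4.0149e+6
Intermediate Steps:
(√(-74999 + 1147798) + 1004776) + 3009137 = (√1072799 + 1004776) + 3009137 = (1004776 + √1072799) + 3009137 = 4013913 + √1072799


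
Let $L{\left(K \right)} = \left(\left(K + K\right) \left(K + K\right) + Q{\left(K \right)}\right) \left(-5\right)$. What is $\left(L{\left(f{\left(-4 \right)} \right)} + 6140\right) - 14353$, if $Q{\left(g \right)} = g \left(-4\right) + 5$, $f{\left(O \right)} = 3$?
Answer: $-8358$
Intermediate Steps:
$Q{\left(g \right)} = 5 - 4 g$ ($Q{\left(g \right)} = - 4 g + 5 = 5 - 4 g$)
$L{\left(K \right)} = -25 - 20 K^{2} + 20 K$ ($L{\left(K \right)} = \left(\left(K + K\right) \left(K + K\right) - \left(-5 + 4 K\right)\right) \left(-5\right) = \left(2 K 2 K - \left(-5 + 4 K\right)\right) \left(-5\right) = \left(4 K^{2} - \left(-5 + 4 K\right)\right) \left(-5\right) = \left(5 - 4 K + 4 K^{2}\right) \left(-5\right) = -25 - 20 K^{2} + 20 K$)
$\left(L{\left(f{\left(-4 \right)} \right)} + 6140\right) - 14353 = \left(\left(-25 - 20 \cdot 3^{2} + 20 \cdot 3\right) + 6140\right) - 14353 = \left(\left(-25 - 180 + 60\right) + 6140\right) - 14353 = \left(-145 + 6140\right) - 14353 = 5995 - 14353 = -8358$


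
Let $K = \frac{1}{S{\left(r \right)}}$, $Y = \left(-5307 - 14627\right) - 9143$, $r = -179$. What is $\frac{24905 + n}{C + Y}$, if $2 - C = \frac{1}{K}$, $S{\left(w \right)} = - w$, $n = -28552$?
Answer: $\frac{3647}{29254} \approx 0.12467$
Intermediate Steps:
$Y = -29077$ ($Y = -19934 - 9143 = -29077$)
$K = \frac{1}{179}$ ($K = \frac{1}{\left(-1\right) \left(-179\right)} = \frac{1}{179} \approx 0.0055866$)
$C = -177$ ($C = 2 - \frac{1}{\frac{1}{179}} = 2 - 179 = -177$)
$\frac{24905 + n}{C + Y} = \frac{24905 - 28552}{-177 - 29077} = - \frac{3647}{-29254} = \left(-3647\right) \left(- \frac{1}{29254}\right) = \frac{3647}{29254}$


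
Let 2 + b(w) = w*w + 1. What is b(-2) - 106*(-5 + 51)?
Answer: -4873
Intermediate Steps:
b(w) = -1 + w² (b(w) = -2 + (w*w + 1) = -2 + (w² + 1) = -2 + (1 + w²) = -1 + w²)
b(-2) - 106*(-5 + 51) = (-1 + (-2)²) - 106*(-5 + 51) = (-1 + 4) - 106*46 = 3 - 4876 = -4873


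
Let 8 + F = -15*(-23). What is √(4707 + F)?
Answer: 2*√1261 ≈ 71.021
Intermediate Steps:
F = 337 (F = -8 - 15*(-23) = -8 + 345 = 337)
√(4707 + F) = √(4707 + 337) = √5044 = 2*√1261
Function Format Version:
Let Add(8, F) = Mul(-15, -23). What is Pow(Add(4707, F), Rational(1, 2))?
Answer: Mul(2, Pow(1261, Rational(1, 2))) ≈ 71.021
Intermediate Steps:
F = 337 (F = Add(-8, Mul(-15, -23)) = Add(-8, 345) = 337)
Pow(Add(4707, F), Rational(1, 2)) = Pow(Add(4707, 337), Rational(1, 2)) = Pow(5044, Rational(1, 2)) = Mul(2, Pow(1261, Rational(1, 2)))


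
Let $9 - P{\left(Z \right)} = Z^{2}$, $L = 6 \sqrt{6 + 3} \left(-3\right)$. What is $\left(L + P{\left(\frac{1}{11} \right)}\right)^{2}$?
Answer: $\frac{29658916}{14641} \approx 2025.7$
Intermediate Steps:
$L = -54$ ($L = 6 \sqrt{9} \left(-3\right) = 6 \cdot 3 \left(-3\right) = 18 \left(-3\right) = -54$)
$P{\left(Z \right)} = 9 - Z^{2}$
$\left(L + P{\left(\frac{1}{11} \right)}\right)^{2} = \left(-54 + \left(9 - \left(\frac{1}{11}\right)^{2}\right)\right)^{2} = \left(-54 + \left(9 - \frac{1}{121}\right)\right)^{2} = \left(-54 + \frac{1088}{121}\right)^{2} = \left(- \frac{5446}{121}\right)^{2} = \frac{29658916}{14641}$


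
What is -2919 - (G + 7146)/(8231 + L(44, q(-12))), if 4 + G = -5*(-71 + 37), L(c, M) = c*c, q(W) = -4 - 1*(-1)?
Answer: -29684785/10167 ≈ -2919.7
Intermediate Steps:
q(W) = -3 (q(W) = -4 + 1 = -3)
L(c, M) = c²
G = 166 (G = -4 - 5*(-71 + 37) = -4 - 5*(-34) = -4 + 170 = 166)
-2919 - (G + 7146)/(8231 + L(44, q(-12))) = -2919 - (166 + 7146)/(8231 + 44²) = -2919 - 7312/(8231 + 1936) = -2919 - 7312/10167 = -29684785/10167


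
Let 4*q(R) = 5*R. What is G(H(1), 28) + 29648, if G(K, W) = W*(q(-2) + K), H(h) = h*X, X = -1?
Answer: 29550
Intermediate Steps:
H(h) = -h (H(h) = h*(-1) = -h)
q(R) = 5*R/4 (q(R) = (5*R)/4 = 5*R/4)
G(K, W) = W*(-5/2 + K) (G(K, W) = W*((5/4)*(-2) + K) = W*(-5/2 + K))
G(H(1), 28) + 29648 = (½)*28*(-5 + 2*(-1*1)) + 29648 = (½)*28*(-5 + 2*(-1)) + 29648 = (½)*28*(-5 - 2) + 29648 = (½)*28*(-7) + 29648 = -98 + 29648 = 29550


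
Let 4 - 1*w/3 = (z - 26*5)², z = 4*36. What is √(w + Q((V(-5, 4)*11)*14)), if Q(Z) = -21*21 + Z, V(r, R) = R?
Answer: I*√401 ≈ 20.025*I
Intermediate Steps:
z = 144
w = -576 (w = 12 - 3*(144 - 26*5)² = 12 - 3*(144 - 130)² = 12 - 3*14² = 12 - 3*196 = 12 - 588 = -576)
Q(Z) = -441 + Z
√(w + Q((V(-5, 4)*11)*14)) = √(-576 + (-441 + (4*11)*14)) = √(-576 + (-441 + 44*14)) = √(-576 + (-441 + 616)) = √(-576 + 175) = √(-401) = I*√401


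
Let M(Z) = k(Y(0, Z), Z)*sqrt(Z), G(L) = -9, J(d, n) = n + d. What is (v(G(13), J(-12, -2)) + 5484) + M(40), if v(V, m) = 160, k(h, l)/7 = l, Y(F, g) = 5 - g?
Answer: 5644 + 560*sqrt(10) ≈ 7414.9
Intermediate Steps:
J(d, n) = d + n
k(h, l) = 7*l
M(Z) = 7*Z**(3/2) (M(Z) = (7*Z)*sqrt(Z) = 7*Z**(3/2))
(v(G(13), J(-12, -2)) + 5484) + M(40) = (160 + 5484) + 7*40**(3/2) = 5644 + 7*(80*sqrt(10)) = 5644 + 560*sqrt(10)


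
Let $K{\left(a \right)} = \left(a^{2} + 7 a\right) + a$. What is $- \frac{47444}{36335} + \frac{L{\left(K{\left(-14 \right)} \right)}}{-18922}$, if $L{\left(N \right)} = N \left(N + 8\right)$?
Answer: $- \frac{589266124}{343765435} \approx -1.7142$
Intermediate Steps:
$K{\left(a \right)} = a^{2} + 8 a$
$L{\left(N \right)} = N \left(8 + N\right)$
$- \frac{47444}{36335} + \frac{L{\left(K{\left(-14 \right)} \right)}}{-18922} = - \frac{47444}{36335} + \frac{- 14 \left(8 - 14\right) \left(8 - 14 \left(8 - 14\right)\right)}{-18922} = \left(-47444\right) \frac{1}{36335} + \left(-14\right) \left(-6\right) \left(8 - -84\right) \left(- \frac{1}{18922}\right) = - \frac{47444}{36335} + 84 \left(8 + 84\right) \left(- \frac{1}{18922}\right) = - \frac{47444}{36335} + 84 \cdot 92 \left(- \frac{1}{18922}\right) = - \frac{47444}{36335} + 7728 \left(- \frac{1}{18922}\right) = - \frac{47444}{36335} - \frac{3864}{9461} = - \frac{589266124}{343765435}$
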